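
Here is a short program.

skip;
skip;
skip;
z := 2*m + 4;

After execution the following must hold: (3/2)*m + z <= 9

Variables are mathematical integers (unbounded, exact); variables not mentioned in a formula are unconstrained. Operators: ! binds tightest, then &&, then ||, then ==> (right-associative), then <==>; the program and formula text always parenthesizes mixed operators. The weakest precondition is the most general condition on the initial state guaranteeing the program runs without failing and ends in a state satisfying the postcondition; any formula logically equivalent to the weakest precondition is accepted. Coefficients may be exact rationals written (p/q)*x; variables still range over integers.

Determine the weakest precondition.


Working backward. After the program, (3/2)*m + z <= 9 must hold.
Before z := 2*m + 4: (7/2)*m <= 5
Before skip: (7/2)*m <= 5
Before skip: (7/2)*m <= 5
Before skip: (7/2)*m <= 5
Answer: WP = (7/2)*m <= 5


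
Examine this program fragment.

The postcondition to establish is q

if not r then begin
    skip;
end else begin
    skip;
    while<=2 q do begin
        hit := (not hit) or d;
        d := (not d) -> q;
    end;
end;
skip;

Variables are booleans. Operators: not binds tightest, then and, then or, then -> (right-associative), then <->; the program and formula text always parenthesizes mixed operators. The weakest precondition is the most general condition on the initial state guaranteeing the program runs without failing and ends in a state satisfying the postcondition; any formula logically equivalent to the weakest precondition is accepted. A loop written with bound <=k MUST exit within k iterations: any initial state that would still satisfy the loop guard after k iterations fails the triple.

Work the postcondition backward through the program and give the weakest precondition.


Working backward. After the program, q must hold.
Before skip: q
Then branch requires q; else branch requires (q -> ((not q) and ((not q) -> q))) and ((not q) -> q).
Before the if: ((not r) -> q) and (r -> ((q -> ((not q) and ((not q) -> q))) and ((not q) -> q)))
Answer: WP = ((not r) -> q) and (r -> ((q -> ((not q) and ((not q) -> q))) and ((not q) -> q)))


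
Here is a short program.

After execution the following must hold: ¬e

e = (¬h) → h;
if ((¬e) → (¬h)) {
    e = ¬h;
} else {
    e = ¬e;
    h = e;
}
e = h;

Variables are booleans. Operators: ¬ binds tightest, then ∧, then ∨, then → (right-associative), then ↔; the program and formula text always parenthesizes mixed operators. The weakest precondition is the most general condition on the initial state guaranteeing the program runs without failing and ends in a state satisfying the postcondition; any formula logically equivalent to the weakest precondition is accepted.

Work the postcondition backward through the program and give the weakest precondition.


Working backward. After the program, ¬e must hold.
Before e := h: ¬h
Then branch requires ¬h; else branch requires e.
Before the if: (((¬e) → (¬h)) → (¬h)) ∧ ((¬((¬e) → (¬h))) → e)
Before e := (¬h) → h: (((¬((¬h) → h)) → (¬h)) → (¬h)) ∧ ((¬((¬((¬h) → h)) → (¬h))) → ((¬h) → h))
Answer: WP = (((¬((¬h) → h)) → (¬h)) → (¬h)) ∧ ((¬((¬((¬h) → h)) → (¬h))) → ((¬h) → h))


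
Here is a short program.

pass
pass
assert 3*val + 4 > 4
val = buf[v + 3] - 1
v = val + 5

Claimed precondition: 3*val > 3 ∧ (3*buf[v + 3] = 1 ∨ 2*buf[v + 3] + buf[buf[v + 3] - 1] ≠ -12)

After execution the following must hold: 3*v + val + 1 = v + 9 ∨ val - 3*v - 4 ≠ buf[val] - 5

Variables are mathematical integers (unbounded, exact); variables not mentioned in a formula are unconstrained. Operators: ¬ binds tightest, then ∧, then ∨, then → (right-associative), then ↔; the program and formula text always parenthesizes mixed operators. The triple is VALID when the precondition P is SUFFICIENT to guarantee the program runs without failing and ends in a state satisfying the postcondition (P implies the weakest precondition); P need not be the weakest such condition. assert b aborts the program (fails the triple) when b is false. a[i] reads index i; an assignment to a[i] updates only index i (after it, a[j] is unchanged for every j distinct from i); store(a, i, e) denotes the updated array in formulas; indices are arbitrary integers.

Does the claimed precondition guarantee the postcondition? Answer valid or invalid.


Working backward. After the program, the postcondition 3*v + val + 1 = v + 9 ∨ val - 3*v - 4 ≠ buf[val] - 5 must hold; in canonical form it is 2*v + val = 8 ∨ val ≠ buf[val] + 3*v - 1.
Before v := val + 5: 3*val = -2 ∨ buf[val] + 2*val ≠ -14
Before val := buf[v + 3] - 1: 3*buf[v + 3] = 1 ∨ 2*buf[v + 3] + buf[buf[v + 3] - 1] ≠ -12
Before assert 3*val + 4 > 4: 3*val > 0 ∧ (3*buf[v + 3] = 1 ∨ 2*buf[v + 3] + buf[buf[v + 3] - 1] ≠ -12)
Before skip: 3*val > 0 ∧ (3*buf[v + 3] = 1 ∨ 2*buf[v + 3] + buf[buf[v + 3] - 1] ≠ -12)
Before skip: 3*val > 0 ∧ (3*buf[v + 3] = 1 ∨ 2*buf[v + 3] + buf[buf[v + 3] - 1] ≠ -12)
The weakest precondition is 3*val > 0 ∧ (3*buf[v + 3] = 1 ∨ 2*buf[v + 3] + buf[buf[v + 3] - 1] ≠ -12).
Check whether 3*val > 3 ∧ (3*buf[v + 3] = 1 ∨ 2*buf[v + 3] + buf[buf[v + 3] - 1] ≠ -12) implies it.
Every state satisfying the precondition satisfies the weakest precondition: the implication holds.
Answer: valid


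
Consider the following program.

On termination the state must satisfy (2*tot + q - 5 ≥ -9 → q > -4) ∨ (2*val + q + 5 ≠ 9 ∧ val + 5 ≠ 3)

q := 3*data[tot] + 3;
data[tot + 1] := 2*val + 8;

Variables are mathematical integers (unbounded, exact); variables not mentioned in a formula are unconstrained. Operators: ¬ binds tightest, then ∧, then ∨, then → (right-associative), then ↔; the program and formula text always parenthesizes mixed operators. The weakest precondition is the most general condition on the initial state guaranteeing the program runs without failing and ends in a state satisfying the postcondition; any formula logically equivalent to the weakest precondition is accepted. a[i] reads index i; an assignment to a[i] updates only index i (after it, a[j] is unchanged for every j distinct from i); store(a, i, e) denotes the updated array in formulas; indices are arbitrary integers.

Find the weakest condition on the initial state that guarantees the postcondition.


Working backward. After the program, the postcondition (2*tot + q - 5 ≥ -9 → q > -4) ∨ (2*val + q + 5 ≠ 9 ∧ val + 5 ≠ 3) must hold; in canonical form it is (q + 2*tot ≥ -4 → q > -4) ∨ (q + 2*val ≠ 4 ∧ val ≠ -2).
Before data[tot + 1] := 2*val + 8: (q + 2*tot ≥ -4 → q > -4) ∨ (q + 2*val ≠ 4 ∧ val ≠ -2)
Before q := 3*data[tot] + 3: (3*data[tot] + 2*tot ≥ -7 → 3*data[tot] > -7) ∨ (3*data[tot] + 2*val ≠ 1 ∧ val ≠ -2)
Answer: WP = (3*data[tot] + 2*tot ≥ -7 → 3*data[tot] > -7) ∨ (3*data[tot] + 2*val ≠ 1 ∧ val ≠ -2)


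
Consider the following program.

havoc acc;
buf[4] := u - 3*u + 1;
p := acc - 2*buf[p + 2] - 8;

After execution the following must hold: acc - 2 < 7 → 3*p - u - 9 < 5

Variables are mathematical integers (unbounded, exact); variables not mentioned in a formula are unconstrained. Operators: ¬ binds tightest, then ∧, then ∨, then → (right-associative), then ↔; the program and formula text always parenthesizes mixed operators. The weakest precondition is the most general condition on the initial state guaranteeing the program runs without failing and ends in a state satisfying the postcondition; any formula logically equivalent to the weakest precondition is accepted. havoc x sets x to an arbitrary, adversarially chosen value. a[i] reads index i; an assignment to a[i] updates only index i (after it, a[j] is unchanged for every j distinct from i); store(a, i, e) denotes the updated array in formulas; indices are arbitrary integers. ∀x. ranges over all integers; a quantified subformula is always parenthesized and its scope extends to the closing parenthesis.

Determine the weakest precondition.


Working backward. After the program, the postcondition acc - 2 < 7 → 3*p - u - 9 < 5 must hold; in canonical form it is acc < 9 → 3*p < u + 14.
Before p := acc - 2*buf[p + 2] - 8: acc < 9 → 3*acc < 6*buf[p + 2] + u + 38
Before buf[4] := u - 3*u + 1: acc < 9 → 3*acc < 6*store(buf, 4, -2*u + 1)[p + 2] + u + 38
Before havoc acc: ∀acc_1. (acc_1 < 9 → 3*acc_1 < 6*store(buf, 4, -2*u + 1)[p + 2] + u + 38)
Answer: WP = ∀acc_1. (acc_1 < 9 → 3*acc_1 < 6*store(buf, 4, -2*u + 1)[p + 2] + u + 38)


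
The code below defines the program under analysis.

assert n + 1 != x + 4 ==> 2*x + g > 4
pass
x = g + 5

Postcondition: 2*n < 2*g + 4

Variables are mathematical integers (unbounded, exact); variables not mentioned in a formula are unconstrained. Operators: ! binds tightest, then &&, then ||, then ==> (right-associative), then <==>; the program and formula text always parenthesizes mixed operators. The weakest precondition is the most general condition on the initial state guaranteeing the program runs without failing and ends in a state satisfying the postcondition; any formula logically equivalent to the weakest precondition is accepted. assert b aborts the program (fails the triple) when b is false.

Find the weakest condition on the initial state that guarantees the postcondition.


Working backward. After the program, 2*n < 2*g + 4 must hold.
Before x := g + 5: 2*n < 2*g + 4
Before skip: 2*n < 2*g + 4
Before assert n + 1 != x + 4 ==> 2*x + g > 4: (n != x + 3 ==> g + 2*x > 4) && 2*n < 2*g + 4
Answer: WP = (n != x + 3 ==> g + 2*x > 4) && 2*n < 2*g + 4


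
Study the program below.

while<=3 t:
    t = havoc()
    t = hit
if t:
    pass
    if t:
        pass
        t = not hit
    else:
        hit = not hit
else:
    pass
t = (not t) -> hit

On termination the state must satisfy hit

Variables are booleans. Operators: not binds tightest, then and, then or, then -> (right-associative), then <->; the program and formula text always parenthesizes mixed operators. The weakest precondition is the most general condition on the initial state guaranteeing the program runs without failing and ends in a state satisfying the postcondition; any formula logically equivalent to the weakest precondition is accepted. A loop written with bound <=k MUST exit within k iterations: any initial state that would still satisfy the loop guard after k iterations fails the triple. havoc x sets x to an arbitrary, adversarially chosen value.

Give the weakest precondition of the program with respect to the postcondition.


Working backward. After the program, hit must hold.
Before t := (not t) -> hit: hit
Then branch requires (t -> hit) and ((not t) -> (not hit)); else branch requires hit.
Before the if: (t -> ((t -> hit) and ((not t) -> (not hit)))) and ((not t) -> hit)
Before the loop (bound <=3), unroll the exhaustion recursion (WP_0 = exit-now case; WP_j = one more guarded iteration, up to j = 3):
  WP_0: (not t) and (t -> ((t -> hit) and ((not t) -> (not hit)))) and ((not t) -> hit)
  WP_1: (t -> ((not hit) and ((not hit) -> hit))) and ((not t) -> ((t -> ((t -> hit) and ((not t) -> (not hit)))) and ((not t) -> hit)))
  WP_2: (t -> ((hit -> ((not hit) and ((not hit) -> hit))) and ((not hit) -> ((not hit) -> hit)))) and ((not t) -> ((t -> ((t -> hit) and ((not t) -> (not hit)))) and ((not t) -> hit)))
  WP_3: (t -> ((hit -> ((hit -> ((not hit) and ((not hit) -> hit))) and ((not hit) -> ((not hit) -> hit)))) and ((not hit) -> ((not hit) -> hit)))) and ((not t) -> ((t -> ((t -> hit) and ((not t) -> (not hit)))) and ((not t) -> hit)))
So before the loop: (t -> ((hit -> ((hit -> ((not hit) and ((not hit) -> hit))) and ((not hit) -> ((not hit) -> hit)))) and ((not hit) -> ((not hit) -> hit)))) and ((not t) -> ((t -> ((t -> hit) and ((not t) -> (not hit)))) and ((not t) -> hit)))
Answer: WP = (t -> ((hit -> ((hit -> ((not hit) and ((not hit) -> hit))) and ((not hit) -> ((not hit) -> hit)))) and ((not hit) -> ((not hit) -> hit)))) and ((not t) -> ((t -> ((t -> hit) and ((not t) -> (not hit)))) and ((not t) -> hit)))


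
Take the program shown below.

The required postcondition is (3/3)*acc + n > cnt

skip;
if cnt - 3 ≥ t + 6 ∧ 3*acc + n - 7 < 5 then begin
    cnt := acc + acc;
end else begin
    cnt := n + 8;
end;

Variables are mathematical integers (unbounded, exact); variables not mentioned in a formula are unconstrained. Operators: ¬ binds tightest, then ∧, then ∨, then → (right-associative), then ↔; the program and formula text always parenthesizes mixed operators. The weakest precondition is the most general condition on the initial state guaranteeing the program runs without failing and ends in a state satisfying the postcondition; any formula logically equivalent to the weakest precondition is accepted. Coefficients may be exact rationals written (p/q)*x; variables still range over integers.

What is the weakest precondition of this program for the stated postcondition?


Working backward. After the program, the postcondition (3/3)*acc + n > cnt must hold; in canonical form it is acc + n > cnt.
Then branch requires n > acc; else branch requires acc > 8.
Before the if: ((cnt ≥ t + 9 ∧ 3*acc + n < 12) → n > acc) ∧ ((¬(cnt ≥ t + 9 ∧ 3*acc + n < 12)) → acc > 8)
Before skip: ((cnt ≥ t + 9 ∧ 3*acc + n < 12) → n > acc) ∧ ((¬(cnt ≥ t + 9 ∧ 3*acc + n < 12)) → acc > 8)
Answer: WP = ((cnt ≥ t + 9 ∧ 3*acc + n < 12) → n > acc) ∧ ((¬(cnt ≥ t + 9 ∧ 3*acc + n < 12)) → acc > 8)


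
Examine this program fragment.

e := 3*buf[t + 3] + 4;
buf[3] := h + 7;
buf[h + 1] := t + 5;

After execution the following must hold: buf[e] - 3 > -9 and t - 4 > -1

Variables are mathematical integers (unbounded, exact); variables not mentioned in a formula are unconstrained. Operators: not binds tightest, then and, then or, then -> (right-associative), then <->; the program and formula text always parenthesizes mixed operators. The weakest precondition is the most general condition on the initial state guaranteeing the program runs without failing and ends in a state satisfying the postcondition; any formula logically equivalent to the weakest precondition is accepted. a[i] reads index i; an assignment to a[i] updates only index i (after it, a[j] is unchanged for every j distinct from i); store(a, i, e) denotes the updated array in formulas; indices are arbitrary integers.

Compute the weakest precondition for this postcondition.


Working backward. After the program, the postcondition buf[e] - 3 > -9 and t - 4 > -1 must hold; in canonical form it is buf[e] > -6 and t > 3.
Before buf[h + 1] := t + 5: store(buf, h + 1, t + 5)[e] > -6 and t > 3
Before buf[3] := h + 7: store(store(buf, 3, h + 7), h + 1, t + 5)[e] > -6 and t > 3
Before e := 3*buf[t + 3] + 4: store(store(buf, 3, h + 7), h + 1, t + 5)[3*buf[t + 3] + 4] > -6 and t > 3
Answer: WP = store(store(buf, 3, h + 7), h + 1, t + 5)[3*buf[t + 3] + 4] > -6 and t > 3


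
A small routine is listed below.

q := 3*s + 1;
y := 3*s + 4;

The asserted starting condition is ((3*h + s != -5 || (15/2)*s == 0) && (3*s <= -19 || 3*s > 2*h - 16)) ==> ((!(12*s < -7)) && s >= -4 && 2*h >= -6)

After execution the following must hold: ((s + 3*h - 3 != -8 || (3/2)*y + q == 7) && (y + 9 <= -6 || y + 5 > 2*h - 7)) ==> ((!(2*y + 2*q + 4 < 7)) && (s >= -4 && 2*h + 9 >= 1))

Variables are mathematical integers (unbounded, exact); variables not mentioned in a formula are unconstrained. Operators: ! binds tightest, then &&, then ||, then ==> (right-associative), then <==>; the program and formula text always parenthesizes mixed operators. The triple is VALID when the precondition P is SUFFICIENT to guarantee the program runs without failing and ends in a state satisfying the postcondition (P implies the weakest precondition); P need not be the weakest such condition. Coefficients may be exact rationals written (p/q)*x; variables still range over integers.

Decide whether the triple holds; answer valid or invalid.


Working backward. After the program, the postcondition ((s + 3*h - 3 != -8 || (3/2)*y + q == 7) && (y + 9 <= -6 || y + 5 > 2*h - 7)) ==> ((!(2*y + 2*q + 4 < 7)) && (s >= -4 && 2*h + 9 >= 1)) must hold; in canonical form it is ((3*h + s != -5 || q + (3/2)*y == 7) && (y <= -15 || y > 2*h - 12)) ==> ((!(2*q + 2*y < 3)) && s >= -4 && 2*h >= -8).
Before y := 3*s + 4: ((3*h + s != -5 || q + (9/2)*s == 1) && (3*s <= -19 || 3*s > 2*h - 16)) ==> ((!(2*q + 6*s < -5)) && s >= -4 && 2*h >= -8)
Before q := 3*s + 1: ((3*h + s != -5 || (15/2)*s == 0) && (3*s <= -19 || 3*s > 2*h - 16)) ==> ((!(12*s < -7)) && s >= -4 && 2*h >= -8)
The weakest precondition is ((3*h + s != -5 || (15/2)*s == 0) && (3*s <= -19 || 3*s > 2*h - 16)) ==> ((!(12*s < -7)) && s >= -4 && 2*h >= -8).
Check whether ((3*h + s != -5 || (15/2)*s == 0) && (3*s <= -19 || 3*s > 2*h - 16)) ==> ((!(12*s < -7)) && s >= -4 && 2*h >= -6) implies it.
Every state satisfying the precondition satisfies the weakest precondition: the implication holds.
Answer: valid


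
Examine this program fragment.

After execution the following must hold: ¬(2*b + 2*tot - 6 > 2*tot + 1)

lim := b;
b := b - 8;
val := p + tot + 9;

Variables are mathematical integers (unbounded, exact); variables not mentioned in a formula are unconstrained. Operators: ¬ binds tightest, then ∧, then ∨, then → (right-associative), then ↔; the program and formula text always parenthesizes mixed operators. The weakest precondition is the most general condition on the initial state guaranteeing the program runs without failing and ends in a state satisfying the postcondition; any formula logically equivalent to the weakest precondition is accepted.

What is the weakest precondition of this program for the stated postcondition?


Working backward. After the program, the postcondition ¬(2*b + 2*tot - 6 > 2*tot + 1) must hold; in canonical form it is ¬(2*b > 7).
Before val := p + tot + 9: ¬(2*b > 7)
Before b := b - 8: ¬(2*b > 23)
Before lim := b: ¬(2*b > 23)
Answer: WP = ¬(2*b > 23)


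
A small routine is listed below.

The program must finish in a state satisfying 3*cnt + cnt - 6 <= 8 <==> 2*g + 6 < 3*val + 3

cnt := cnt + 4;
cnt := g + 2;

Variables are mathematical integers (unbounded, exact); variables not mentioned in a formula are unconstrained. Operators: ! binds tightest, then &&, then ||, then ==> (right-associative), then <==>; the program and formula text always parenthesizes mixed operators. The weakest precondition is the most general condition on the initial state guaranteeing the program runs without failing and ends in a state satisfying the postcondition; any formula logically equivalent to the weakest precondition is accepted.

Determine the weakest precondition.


Working backward. After the program, the postcondition 3*cnt + cnt - 6 <= 8 <==> 2*g + 6 < 3*val + 3 must hold; in canonical form it is 4*cnt <= 14 <==> 2*g < 3*val - 3.
Before cnt := g + 2: 4*g <= 6 <==> 2*g < 3*val - 3
Before cnt := cnt + 4: 4*g <= 6 <==> 2*g < 3*val - 3
Answer: WP = 4*g <= 6 <==> 2*g < 3*val - 3


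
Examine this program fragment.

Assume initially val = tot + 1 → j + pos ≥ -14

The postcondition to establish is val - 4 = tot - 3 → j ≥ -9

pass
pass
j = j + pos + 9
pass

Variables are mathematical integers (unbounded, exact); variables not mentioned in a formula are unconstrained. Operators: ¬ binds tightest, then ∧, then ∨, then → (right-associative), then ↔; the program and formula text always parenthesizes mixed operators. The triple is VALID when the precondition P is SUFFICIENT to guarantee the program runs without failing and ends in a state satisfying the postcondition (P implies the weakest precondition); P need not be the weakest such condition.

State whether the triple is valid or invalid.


Working backward. After the program, the postcondition val - 4 = tot - 3 → j ≥ -9 must hold; in canonical form it is val = tot + 1 → j ≥ -9.
Before skip: val = tot + 1 → j ≥ -9
Before j := j + pos + 9: val = tot + 1 → j + pos ≥ -18
Before skip: val = tot + 1 → j + pos ≥ -18
Before skip: val = tot + 1 → j + pos ≥ -18
The weakest precondition is val = tot + 1 → j + pos ≥ -18.
Check whether val = tot + 1 → j + pos ≥ -14 implies it.
Every state satisfying the precondition satisfies the weakest precondition: the implication holds.
Answer: valid


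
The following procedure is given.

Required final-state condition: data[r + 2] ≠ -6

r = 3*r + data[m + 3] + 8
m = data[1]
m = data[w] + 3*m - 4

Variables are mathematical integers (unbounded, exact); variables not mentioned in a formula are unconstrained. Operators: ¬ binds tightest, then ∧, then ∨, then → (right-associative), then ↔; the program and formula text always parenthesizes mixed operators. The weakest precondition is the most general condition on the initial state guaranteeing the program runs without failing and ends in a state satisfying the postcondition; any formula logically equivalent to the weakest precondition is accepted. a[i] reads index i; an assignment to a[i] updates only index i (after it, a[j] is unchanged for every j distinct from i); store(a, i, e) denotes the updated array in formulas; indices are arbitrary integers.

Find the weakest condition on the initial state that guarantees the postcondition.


Working backward. After the program, data[r + 2] ≠ -6 must hold.
Before m := data[w] + 3*m - 4: data[r + 2] ≠ -6
Before m := data[1]: data[r + 2] ≠ -6
Before r := 3*r + data[m + 3] + 8: data[data[m + 3] + 3*r + 10] ≠ -6
Answer: WP = data[data[m + 3] + 3*r + 10] ≠ -6


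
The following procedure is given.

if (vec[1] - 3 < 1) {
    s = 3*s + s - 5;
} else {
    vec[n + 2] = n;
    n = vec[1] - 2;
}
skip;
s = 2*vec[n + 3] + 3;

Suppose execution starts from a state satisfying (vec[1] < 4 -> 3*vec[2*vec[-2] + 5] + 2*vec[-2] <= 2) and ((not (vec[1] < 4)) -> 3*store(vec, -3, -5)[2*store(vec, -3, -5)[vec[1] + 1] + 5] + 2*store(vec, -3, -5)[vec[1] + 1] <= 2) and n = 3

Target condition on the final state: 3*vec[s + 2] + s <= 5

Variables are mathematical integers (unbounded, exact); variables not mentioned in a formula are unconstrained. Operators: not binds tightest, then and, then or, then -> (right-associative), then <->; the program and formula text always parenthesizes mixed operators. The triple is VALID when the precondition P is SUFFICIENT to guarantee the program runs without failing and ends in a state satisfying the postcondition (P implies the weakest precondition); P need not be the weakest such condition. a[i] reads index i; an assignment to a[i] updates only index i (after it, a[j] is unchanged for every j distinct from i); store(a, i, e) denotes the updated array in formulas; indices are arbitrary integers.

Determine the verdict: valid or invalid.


Working backward. After the program, 3*vec[s + 2] + s <= 5 must hold.
Before s := 2*vec[n + 3] + 3: 3*vec[2*vec[n + 3] + 5] + 2*vec[n + 3] <= 2
Before skip: 3*vec[2*vec[n + 3] + 5] + 2*vec[n + 3] <= 2
Then branch requires 3*vec[2*vec[n + 3] + 5] + 2*vec[n + 3] <= 2; else branch requires 3*store(vec, n + 2, n)[2*store(vec, n + 2, n)[store(vec, n + 2, n)[1] + 1] + 5] + 2*store(vec, n + 2, n)[store(vec, n + 2, n)[1] + 1] <= 2.
Before the if: (vec[1] < 4 -> 3*vec[2*vec[n + 3] + 5] + 2*vec[n + 3] <= 2) and ((not (vec[1] < 4)) -> 3*store(vec, n + 2, n)[2*store(vec, n + 2, n)[store(vec, n + 2, n)[1] + 1] + 5] + 2*store(vec, n + 2, n)[store(vec, n + 2, n)[1] + 1] <= 2)
The weakest precondition is (vec[1] < 4 -> 3*vec[2*vec[n + 3] + 5] + 2*vec[n + 3] <= 2) and ((not (vec[1] < 4)) -> 3*store(vec, n + 2, n)[2*store(vec, n + 2, n)[store(vec, n + 2, n)[1] + 1] + 5] + 2*store(vec, n + 2, n)[store(vec, n + 2, n)[1] + 1] <= 2).
Check whether (vec[1] < 4 -> 3*vec[2*vec[-2] + 5] + 2*vec[-2] <= 2) and ((not (vec[1] < 4)) -> 3*store(vec, -3, -5)[2*store(vec, -3, -5)[vec[1] + 1] + 5] + 2*store(vec, -3, -5)[vec[1] + 1] <= 2) and n = 3 implies it.
Countermodel: at the initial state n = 3, vec = {[-40683] = -4818, [-28408] = 53404, [-3] = 2, [-2] = -20344, [1] = -28409, [5] = 2, [6] = 75126, [106813] = -35601, [150257] = -50083, elsewhere 2}, the precondition holds but the weakest precondition fails.
Answer: invalid


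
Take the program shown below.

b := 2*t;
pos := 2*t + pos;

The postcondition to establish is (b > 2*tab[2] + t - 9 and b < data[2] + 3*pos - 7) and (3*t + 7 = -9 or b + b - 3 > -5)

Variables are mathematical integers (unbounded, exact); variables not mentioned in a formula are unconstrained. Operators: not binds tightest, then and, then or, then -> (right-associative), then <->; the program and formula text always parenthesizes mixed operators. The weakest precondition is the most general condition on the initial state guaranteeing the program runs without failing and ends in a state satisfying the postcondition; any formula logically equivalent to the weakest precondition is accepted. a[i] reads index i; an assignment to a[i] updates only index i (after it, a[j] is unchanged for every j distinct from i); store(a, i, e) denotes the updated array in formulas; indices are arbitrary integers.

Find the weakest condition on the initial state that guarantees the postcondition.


Working backward. After the program, the postcondition (b > 2*tab[2] + t - 9 and b < data[2] + 3*pos - 7) and (3*t + 7 = -9 or b + b - 3 > -5) must hold; in canonical form it is b > 2*tab[2] + t - 9 and b < data[2] + 3*pos - 7 and (3*t = -16 or 2*b > -2).
Before pos := 2*t + pos: b > 2*tab[2] + t - 9 and b < data[2] + 3*pos + 6*t - 7 and (3*t = -16 or 2*b > -2)
Before b := 2*t: t > 2*tab[2] - 9 and data[2] + 3*pos + 4*t > 7 and (3*t = -16 or 4*t > -2)
Answer: WP = t > 2*tab[2] - 9 and data[2] + 3*pos + 4*t > 7 and (3*t = -16 or 4*t > -2)


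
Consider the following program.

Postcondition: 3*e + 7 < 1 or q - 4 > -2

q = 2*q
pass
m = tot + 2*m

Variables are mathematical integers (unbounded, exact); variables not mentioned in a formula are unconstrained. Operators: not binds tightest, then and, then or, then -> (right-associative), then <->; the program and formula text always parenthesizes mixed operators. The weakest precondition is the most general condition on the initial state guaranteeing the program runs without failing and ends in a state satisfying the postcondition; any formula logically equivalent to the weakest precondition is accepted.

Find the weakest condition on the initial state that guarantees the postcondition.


Working backward. After the program, the postcondition 3*e + 7 < 1 or q - 4 > -2 must hold; in canonical form it is 3*e < -6 or q > 2.
Before m := tot + 2*m: 3*e < -6 or q > 2
Before skip: 3*e < -6 or q > 2
Before q := 2*q: 3*e < -6 or 2*q > 2
Answer: WP = 3*e < -6 or 2*q > 2


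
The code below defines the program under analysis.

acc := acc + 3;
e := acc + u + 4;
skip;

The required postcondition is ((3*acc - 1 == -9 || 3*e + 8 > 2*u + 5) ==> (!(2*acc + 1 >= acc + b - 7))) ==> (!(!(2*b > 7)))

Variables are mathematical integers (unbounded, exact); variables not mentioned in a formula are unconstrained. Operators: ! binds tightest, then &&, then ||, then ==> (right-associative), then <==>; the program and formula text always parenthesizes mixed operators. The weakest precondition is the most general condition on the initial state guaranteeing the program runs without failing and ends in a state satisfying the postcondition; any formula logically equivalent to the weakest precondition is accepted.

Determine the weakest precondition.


Working backward. After the program, the postcondition ((3*acc - 1 == -9 || 3*e + 8 > 2*u + 5) ==> (!(2*acc + 1 >= acc + b - 7))) ==> (!(!(2*b > 7))) must hold; in canonical form it is ((3*acc == -8 || 3*e > 2*u - 3) ==> (!(acc >= b - 8))) ==> 2*b > 7.
Before skip: ((3*acc == -8 || 3*e > 2*u - 3) ==> (!(acc >= b - 8))) ==> 2*b > 7
Before e := acc + u + 4: ((3*acc == -8 || 3*acc + u > -15) ==> (!(acc >= b - 8))) ==> 2*b > 7
Before acc := acc + 3: ((3*acc == -17 || 3*acc + u > -24) ==> (!(acc >= b - 11))) ==> 2*b > 7
Answer: WP = ((3*acc == -17 || 3*acc + u > -24) ==> (!(acc >= b - 11))) ==> 2*b > 7


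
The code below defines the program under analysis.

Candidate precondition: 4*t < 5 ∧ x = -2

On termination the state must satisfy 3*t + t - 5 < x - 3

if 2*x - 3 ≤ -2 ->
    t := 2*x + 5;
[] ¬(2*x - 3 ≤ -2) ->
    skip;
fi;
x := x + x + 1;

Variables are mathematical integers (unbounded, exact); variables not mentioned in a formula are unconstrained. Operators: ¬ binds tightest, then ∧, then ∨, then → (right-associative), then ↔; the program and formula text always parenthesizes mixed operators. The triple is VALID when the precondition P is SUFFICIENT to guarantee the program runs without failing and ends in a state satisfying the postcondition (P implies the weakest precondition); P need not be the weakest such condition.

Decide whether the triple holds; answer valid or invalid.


Working backward. After the program, the postcondition 3*t + t - 5 < x - 3 must hold; in canonical form it is 4*t < x + 2.
Before x := x + x + 1: 4*t < 2*x + 3
Then branch requires 6*x < -17; else branch requires 4*t < 2*x + 3.
Before the if: (2*x ≤ 1 → 6*x < -17) ∧ ((¬(2*x ≤ 1)) → 4*t < 2*x + 3)
The weakest precondition is (2*x ≤ 1 → 6*x < -17) ∧ ((¬(2*x ≤ 1)) → 4*t < 2*x + 3).
Check whether 4*t < 5 ∧ x = -2 implies it.
Countermodel: at the initial state t = 1, x = -2, the precondition holds but the weakest precondition fails.
Answer: invalid


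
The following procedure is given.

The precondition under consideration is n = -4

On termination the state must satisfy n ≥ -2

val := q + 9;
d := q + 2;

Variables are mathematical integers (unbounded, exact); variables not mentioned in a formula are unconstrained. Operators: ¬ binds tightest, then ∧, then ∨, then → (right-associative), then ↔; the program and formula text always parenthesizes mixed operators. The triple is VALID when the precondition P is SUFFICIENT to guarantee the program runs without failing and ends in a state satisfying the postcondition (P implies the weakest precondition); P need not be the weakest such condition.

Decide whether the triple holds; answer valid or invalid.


Working backward. After the program, n ≥ -2 must hold.
Before d := q + 2: n ≥ -2
Before val := q + 9: n ≥ -2
The weakest precondition is n ≥ -2.
Check whether n = -4 implies it.
Countermodel: at the initial state n = -4, the precondition holds but the weakest precondition fails.
Answer: invalid


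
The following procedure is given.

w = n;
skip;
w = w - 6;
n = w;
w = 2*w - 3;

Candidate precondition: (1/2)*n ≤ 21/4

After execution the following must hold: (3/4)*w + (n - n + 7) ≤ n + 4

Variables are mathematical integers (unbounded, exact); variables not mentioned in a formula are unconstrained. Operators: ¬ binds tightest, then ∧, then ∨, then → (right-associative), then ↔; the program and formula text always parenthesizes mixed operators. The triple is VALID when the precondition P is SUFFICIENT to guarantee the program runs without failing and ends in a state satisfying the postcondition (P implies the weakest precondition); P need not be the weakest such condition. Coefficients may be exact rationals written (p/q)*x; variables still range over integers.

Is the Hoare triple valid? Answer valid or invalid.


Working backward. After the program, the postcondition (3/4)*w + (n - n + 7) ≤ n + 4 must hold; in canonical form it is (3/4)*w ≤ n - 3.
Before w := 2*w - 3: (3/2)*w ≤ n - 3/4
Before n := w: (1/2)*w ≤ -3/4
Before w := w - 6: (1/2)*w ≤ 9/4
Before skip: (1/2)*w ≤ 9/4
Before w := n: (1/2)*n ≤ 9/4
The weakest precondition is (1/2)*n ≤ 9/4.
Check whether (1/2)*n ≤ 21/4 implies it.
Countermodel: at the initial state n = 5, the precondition holds but the weakest precondition fails.
Answer: invalid


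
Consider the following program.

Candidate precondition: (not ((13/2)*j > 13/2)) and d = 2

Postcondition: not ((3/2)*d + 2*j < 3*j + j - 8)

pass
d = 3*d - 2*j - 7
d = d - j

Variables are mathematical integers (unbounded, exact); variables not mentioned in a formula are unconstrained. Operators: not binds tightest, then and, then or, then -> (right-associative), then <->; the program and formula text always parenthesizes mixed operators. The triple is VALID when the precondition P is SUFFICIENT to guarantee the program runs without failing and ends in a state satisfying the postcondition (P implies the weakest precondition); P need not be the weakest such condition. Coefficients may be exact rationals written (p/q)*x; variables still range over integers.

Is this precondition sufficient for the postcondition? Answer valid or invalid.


Working backward. After the program, the postcondition not ((3/2)*d + 2*j < 3*j + j - 8) must hold; in canonical form it is not ((3/2)*d < 2*j - 8).
Before d := d - j: not ((3/2)*d < (7/2)*j - 8)
Before d := 3*d - 2*j - 7: not ((9/2)*d < (13/2)*j + 5/2)
Before skip: not ((9/2)*d < (13/2)*j + 5/2)
The weakest precondition is not ((9/2)*d < (13/2)*j + 5/2).
Check whether (not ((13/2)*j > 13/2)) and d = 2 implies it.
Every state satisfying the precondition satisfies the weakest precondition: the implication holds.
Answer: valid


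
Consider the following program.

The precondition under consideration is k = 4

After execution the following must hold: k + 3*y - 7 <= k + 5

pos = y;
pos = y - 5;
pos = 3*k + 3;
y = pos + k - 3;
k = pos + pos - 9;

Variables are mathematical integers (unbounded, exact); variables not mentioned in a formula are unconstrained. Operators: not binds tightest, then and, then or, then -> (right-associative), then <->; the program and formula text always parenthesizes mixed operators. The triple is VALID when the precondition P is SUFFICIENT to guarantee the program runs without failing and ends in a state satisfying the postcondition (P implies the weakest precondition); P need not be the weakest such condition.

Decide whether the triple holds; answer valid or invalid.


Working backward. After the program, the postcondition k + 3*y - 7 <= k + 5 must hold; in canonical form it is 3*y <= 12.
Before k := pos + pos - 9: 3*y <= 12
Before y := pos + k - 3: 3*k + 3*pos <= 21
Before pos := 3*k + 3: 12*k <= 12
Before pos := y - 5: 12*k <= 12
Before pos := y: 12*k <= 12
The weakest precondition is 12*k <= 12.
Check whether k = 4 implies it.
Countermodel: at the initial state k = 4, the precondition holds but the weakest precondition fails.
Answer: invalid


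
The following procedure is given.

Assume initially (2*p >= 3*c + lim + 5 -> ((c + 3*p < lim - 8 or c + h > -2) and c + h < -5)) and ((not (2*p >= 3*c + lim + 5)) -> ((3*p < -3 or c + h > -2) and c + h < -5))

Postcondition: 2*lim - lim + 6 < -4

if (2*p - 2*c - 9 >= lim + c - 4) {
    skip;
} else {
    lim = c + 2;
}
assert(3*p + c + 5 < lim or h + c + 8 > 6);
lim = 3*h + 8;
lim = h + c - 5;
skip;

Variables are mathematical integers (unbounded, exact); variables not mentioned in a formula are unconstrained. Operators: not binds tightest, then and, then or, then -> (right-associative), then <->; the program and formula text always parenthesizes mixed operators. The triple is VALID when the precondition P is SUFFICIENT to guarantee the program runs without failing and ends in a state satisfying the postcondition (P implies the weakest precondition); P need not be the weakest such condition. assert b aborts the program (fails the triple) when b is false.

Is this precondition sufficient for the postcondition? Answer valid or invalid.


Working backward. After the program, the postcondition 2*lim - lim + 6 < -4 must hold; in canonical form it is lim < -10.
Before skip: lim < -10
Before lim := h + c - 5: c + h < -5
Before lim := 3*h + 8: c + h < -5
Before assert 3*p + c + 5 < lim or h + c + 8 > 6: (c + 3*p < lim - 5 or c + h > -2) and c + h < -5
Then branch requires (c + 3*p < lim - 5 or c + h > -2) and c + h < -5; else branch requires (3*p < -3 or c + h > -2) and c + h < -5.
Before the if: (2*p >= 3*c + lim + 5 -> ((c + 3*p < lim - 5 or c + h > -2) and c + h < -5)) and ((not (2*p >= 3*c + lim + 5)) -> ((3*p < -3 or c + h > -2) and c + h < -5))
The weakest precondition is (2*p >= 3*c + lim + 5 -> ((c + 3*p < lim - 5 or c + h > -2) and c + h < -5)) and ((not (2*p >= 3*c + lim + 5)) -> ((3*p < -3 or c + h > -2) and c + h < -5)).
Check whether (2*p >= 3*c + lim + 5 -> ((c + 3*p < lim - 8 or c + h > -2) and c + h < -5)) and ((not (2*p >= 3*c + lim + 5)) -> ((3*p < -3 or c + h > -2) and c + h < -5)) implies it.
Every state satisfying the precondition satisfies the weakest precondition: the implication holds.
Answer: valid


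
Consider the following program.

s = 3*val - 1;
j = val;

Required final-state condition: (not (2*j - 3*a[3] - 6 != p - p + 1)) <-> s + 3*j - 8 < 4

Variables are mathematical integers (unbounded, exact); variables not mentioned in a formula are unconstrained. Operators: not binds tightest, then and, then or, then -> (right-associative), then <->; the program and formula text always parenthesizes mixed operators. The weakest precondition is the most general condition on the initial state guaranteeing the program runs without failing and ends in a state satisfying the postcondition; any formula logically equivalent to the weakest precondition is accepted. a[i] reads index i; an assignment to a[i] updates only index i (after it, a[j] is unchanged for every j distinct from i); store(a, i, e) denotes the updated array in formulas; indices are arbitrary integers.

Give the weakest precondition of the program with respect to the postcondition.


Working backward. After the program, the postcondition (not (2*j - 3*a[3] - 6 != p - p + 1)) <-> s + 3*j - 8 < 4 must hold; in canonical form it is (not (2*j != 3*a[3] + 7)) <-> 3*j + s < 12.
Before j := val: (not (2*val != 3*a[3] + 7)) <-> s + 3*val < 12
Before s := 3*val - 1: (not (2*val != 3*a[3] + 7)) <-> 6*val < 13
Answer: WP = (not (2*val != 3*a[3] + 7)) <-> 6*val < 13


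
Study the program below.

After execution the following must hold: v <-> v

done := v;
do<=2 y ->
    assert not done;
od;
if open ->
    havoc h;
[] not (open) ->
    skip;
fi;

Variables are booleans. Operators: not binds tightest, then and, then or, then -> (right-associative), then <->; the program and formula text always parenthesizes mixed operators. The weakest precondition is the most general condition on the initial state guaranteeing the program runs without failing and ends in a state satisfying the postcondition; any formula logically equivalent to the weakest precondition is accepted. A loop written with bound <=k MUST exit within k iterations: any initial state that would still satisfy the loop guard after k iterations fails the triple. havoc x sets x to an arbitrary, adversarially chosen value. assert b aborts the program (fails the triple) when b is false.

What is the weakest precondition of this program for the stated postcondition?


Working backward. After the program, the postcondition v <-> v must hold; in canonical form it is true.
Then branch requires true; else branch requires true.
Before the if: true
Before the loop (bound <=2), unroll the exhaustion recursion (WP_0 = exit-now case; WP_j = one more guarded iteration, up to j = 2):
  WP_0: not y
  WP_1: y -> ((not done) and (not y))
  WP_2: y -> ((not done) and (y -> ((not done) and (not y))))
So before the loop: y -> ((not done) and (y -> ((not done) and (not y))))
Before done := v: y -> ((not v) and (y -> ((not v) and (not y))))
Answer: WP = y -> ((not v) and (y -> ((not v) and (not y))))


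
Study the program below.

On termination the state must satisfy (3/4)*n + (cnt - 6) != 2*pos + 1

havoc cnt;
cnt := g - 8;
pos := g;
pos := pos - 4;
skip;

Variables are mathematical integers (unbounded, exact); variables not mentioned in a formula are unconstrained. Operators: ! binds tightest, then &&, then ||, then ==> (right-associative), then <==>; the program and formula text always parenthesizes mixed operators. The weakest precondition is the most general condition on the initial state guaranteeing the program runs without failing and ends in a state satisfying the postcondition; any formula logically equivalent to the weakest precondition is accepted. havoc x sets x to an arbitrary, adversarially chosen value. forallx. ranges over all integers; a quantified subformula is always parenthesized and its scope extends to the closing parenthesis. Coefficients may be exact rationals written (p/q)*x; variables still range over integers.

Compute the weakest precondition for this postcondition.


Working backward. After the program, the postcondition (3/4)*n + (cnt - 6) != 2*pos + 1 must hold; in canonical form it is cnt + (3/4)*n != 2*pos + 7.
Before skip: cnt + (3/4)*n != 2*pos + 7
Before pos := pos - 4: cnt + (3/4)*n != 2*pos - 1
Before pos := g: cnt + (3/4)*n != 2*g - 1
Before cnt := g - 8: (3/4)*n != g + 7
Before havoc cnt: (3/4)*n != g + 7
Answer: WP = (3/4)*n != g + 7
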